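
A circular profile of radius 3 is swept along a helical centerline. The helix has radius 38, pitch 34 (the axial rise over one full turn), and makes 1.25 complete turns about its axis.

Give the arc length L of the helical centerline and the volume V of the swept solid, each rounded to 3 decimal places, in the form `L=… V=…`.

2πR = 2π·38 = 238.761042
per-turn = √(238.761042² + 34²) = √(57006.8350 + 1156) = √58162.8350 = 241.169722
L = 1.25 × 241.169722 = 301.462153
V = π·3² × L = 28.274334 × 301.462153 = 8523.641568

L=301.462 V=8523.642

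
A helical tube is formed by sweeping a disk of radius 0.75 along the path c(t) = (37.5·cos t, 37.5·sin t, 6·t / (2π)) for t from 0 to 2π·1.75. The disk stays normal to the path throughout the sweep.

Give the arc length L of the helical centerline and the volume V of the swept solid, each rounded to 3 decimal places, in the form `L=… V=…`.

2πR = 2π·37.5 = 235.619449
per-turn = √(235.619449² + 6²) = √(55516.5248 + 36) = √55552.5248 = 235.695831
L = 1.75 × 235.695831 = 412.467704
V = π·0.75² × L = 1.767146 × 412.467704 = 728.890599

L=412.468 V=728.891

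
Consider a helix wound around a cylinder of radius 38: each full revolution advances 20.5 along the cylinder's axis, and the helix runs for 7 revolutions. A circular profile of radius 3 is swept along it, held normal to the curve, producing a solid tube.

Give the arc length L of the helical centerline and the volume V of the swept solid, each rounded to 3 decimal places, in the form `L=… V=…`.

L=1677.476 V=47429.529

2πR = 2π·38 = 238.761042
per-turn = √(238.761042² + 20.5²) = √(57006.8350 + 420.25) = √57427.0850 = 239.639490
L = 7 × 239.639490 = 1677.476428
V = π·3² × L = 28.274334 × 1677.476428 = 47429.528601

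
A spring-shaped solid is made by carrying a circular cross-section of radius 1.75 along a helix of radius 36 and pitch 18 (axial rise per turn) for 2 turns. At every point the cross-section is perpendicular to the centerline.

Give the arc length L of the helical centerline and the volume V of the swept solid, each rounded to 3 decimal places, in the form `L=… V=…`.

2πR = 2π·36 = 226.194671
per-turn = √(226.194671² + 18²) = √(51164.0292 + 324) = √51488.0292 = 226.909738
L = 2 × 226.909738 = 453.819476
V = π·1.75² × L = 9.621128 × 453.819476 = 4366.255042

L=453.819 V=4366.255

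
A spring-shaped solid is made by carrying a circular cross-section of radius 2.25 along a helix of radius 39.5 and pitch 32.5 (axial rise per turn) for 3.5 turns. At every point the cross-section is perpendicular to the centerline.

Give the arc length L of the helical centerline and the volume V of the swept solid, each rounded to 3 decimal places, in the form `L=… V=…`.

L=876.067 V=13933.236

2πR = 2π·39.5 = 248.185820
per-turn = √(248.185820² + 32.5²) = √(61596.2011 + 1056.25) = √62652.4511 = 250.304716
L = 3.5 × 250.304716 = 876.066508
V = π·2.25² × L = 15.904313 × 876.066508 = 13933.235777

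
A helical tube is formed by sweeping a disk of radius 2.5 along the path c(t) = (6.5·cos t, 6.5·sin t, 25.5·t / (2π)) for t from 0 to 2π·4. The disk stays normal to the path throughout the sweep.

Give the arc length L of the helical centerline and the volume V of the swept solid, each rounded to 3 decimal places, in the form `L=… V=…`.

L=192.591 V=3781.521

2πR = 2π·6.5 = 40.840704
per-turn = √(40.840704² + 25.5²) = √(1667.9631 + 650.25) = √2318.2131 = 48.147826
L = 4 × 48.147826 = 192.591304
V = π·2.5² × L = 19.634954 × 192.591304 = 3781.521407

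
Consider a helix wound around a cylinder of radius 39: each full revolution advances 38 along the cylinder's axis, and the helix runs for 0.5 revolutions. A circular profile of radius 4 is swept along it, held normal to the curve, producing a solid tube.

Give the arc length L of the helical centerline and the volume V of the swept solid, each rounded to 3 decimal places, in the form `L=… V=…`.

2πR = 2π·39 = 245.044227
per-turn = √(245.044227² + 38²) = √(60046.6732 + 1444) = √61490.6732 = 247.973130
L = 0.5 × 247.973130 = 123.986565
V = π·4² × L = 50.265482 × 123.986565 = 6232.244507

L=123.987 V=6232.245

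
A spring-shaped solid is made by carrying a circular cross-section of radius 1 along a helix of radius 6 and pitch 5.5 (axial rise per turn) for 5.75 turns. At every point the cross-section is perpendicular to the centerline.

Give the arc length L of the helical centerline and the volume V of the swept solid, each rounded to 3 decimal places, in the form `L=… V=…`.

2πR = 2π·6 = 37.699112
per-turn = √(37.699112² + 5.5²) = √(1421.2230 + 30.25) = √1451.4730 = 38.098203
L = 5.75 × 38.098203 = 219.064664
V = π·1² × L = 3.141593 × 219.064664 = 688.211940

L=219.065 V=688.212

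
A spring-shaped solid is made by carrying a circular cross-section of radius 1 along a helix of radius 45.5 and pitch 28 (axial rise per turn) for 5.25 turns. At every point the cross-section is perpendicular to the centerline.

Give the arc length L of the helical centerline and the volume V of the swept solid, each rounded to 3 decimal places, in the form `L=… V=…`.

2πR = 2π·45.5 = 285.884931
per-turn = √(285.884931² + 28²) = √(81730.1940 + 784) = √82514.1940 = 287.252840
L = 5.25 × 287.252840 = 1508.077410
V = π·1² × L = 3.141593 × 1508.077410 = 4737.764911

L=1508.077 V=4737.765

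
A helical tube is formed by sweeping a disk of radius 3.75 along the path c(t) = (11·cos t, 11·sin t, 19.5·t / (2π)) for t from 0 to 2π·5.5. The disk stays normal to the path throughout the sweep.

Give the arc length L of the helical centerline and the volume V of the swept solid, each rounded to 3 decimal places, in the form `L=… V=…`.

L=394.973 V=17449.360

2πR = 2π·11 = 69.115038
per-turn = √(69.115038² + 19.5²) = √(4776.8885 + 380.25) = √5157.1385 = 71.813220
L = 5.5 × 71.813220 = 394.972709
V = π·3.75² × L = 44.178647 × 394.972709 = 17449.359746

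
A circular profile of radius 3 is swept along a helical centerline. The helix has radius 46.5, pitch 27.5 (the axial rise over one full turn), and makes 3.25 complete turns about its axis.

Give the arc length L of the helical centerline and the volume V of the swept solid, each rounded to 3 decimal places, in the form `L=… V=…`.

L=953.743 V=26966.456

2πR = 2π·46.5 = 292.168117
per-turn = √(292.168117² + 27.5²) = √(85362.2085 + 756.25) = √86118.4585 = 293.459466
L = 3.25 × 293.459466 = 953.743266
V = π·3² × L = 28.274334 × 953.743266 = 26966.455542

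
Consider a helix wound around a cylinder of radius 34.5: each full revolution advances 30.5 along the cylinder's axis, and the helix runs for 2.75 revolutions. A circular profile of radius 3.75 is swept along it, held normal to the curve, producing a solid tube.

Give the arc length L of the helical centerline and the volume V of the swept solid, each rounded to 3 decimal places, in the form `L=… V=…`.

2πR = 2π·34.5 = 216.769893
per-turn = √(216.769893² + 30.5²) = √(46989.1866 + 930.25) = √47919.4366 = 218.905086
L = 2.75 × 218.905086 = 601.988986
V = π·3.75² × L = 44.178647 × 601.988986 = 26595.058712

L=601.989 V=26595.059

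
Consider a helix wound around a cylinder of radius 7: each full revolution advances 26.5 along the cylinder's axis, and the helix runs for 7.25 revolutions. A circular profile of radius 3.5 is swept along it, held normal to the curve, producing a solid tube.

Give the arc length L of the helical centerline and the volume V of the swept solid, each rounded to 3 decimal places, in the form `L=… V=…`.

2πR = 2π·7 = 43.982297
per-turn = √(43.982297² + 26.5²) = √(1934.4425 + 702.25) = √2636.6925 = 51.348734
L = 7.25 × 51.348734 = 372.278320
V = π·3.5² × L = 38.484510 × 372.278320 = 14326.948732

L=372.278 V=14326.949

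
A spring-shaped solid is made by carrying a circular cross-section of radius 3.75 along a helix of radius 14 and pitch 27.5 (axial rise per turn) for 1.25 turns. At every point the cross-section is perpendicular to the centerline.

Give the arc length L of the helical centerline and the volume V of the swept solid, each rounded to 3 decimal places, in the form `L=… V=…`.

2πR = 2π·14 = 87.964594
per-turn = √(87.964594² + 27.5²) = √(7737.7699 + 756.25) = √8494.0199 = 92.163007
L = 1.25 × 92.163007 = 115.203759
V = π·3.75² × L = 44.178647 × 115.203759 = 5089.546153

L=115.204 V=5089.546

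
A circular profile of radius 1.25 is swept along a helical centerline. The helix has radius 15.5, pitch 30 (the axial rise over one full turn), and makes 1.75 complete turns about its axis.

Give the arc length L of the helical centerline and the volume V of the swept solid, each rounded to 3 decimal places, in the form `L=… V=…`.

L=178.334 V=875.396

2πR = 2π·15.5 = 97.389372
per-turn = √(97.389372² + 30²) = √(9484.6898 + 900) = √10384.6898 = 101.905298
L = 1.75 × 101.905298 = 178.334272
V = π·1.25² × L = 4.908739 × 178.334272 = 875.396311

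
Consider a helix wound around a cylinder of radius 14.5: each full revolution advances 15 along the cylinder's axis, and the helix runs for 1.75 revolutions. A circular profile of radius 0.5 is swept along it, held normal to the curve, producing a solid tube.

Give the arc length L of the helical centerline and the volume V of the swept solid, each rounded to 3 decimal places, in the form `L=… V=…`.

2πR = 2π·14.5 = 91.106187
per-turn = √(91.106187² + 15²) = √(8300.3373 + 225) = √8525.3373 = 92.332753
L = 1.75 × 92.332753 = 161.582318
V = π·0.5² × L = 0.785398 × 161.582318 = 126.906456

L=161.582 V=126.906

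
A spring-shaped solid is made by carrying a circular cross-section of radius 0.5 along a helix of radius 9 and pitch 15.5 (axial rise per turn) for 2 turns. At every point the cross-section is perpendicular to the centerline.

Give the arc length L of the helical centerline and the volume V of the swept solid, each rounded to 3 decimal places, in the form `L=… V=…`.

L=117.269 V=92.103

2πR = 2π·9 = 56.548668
per-turn = √(56.548668² + 15.5²) = √(3197.7518 + 240.25) = √3438.0018 = 58.634476
L = 2 × 58.634476 = 117.268953
V = π·0.5² × L = 0.785398 × 117.268953 = 92.102820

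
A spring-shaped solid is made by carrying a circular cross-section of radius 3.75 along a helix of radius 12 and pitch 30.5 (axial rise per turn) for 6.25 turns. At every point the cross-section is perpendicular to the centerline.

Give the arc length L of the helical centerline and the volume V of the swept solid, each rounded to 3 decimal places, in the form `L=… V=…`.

L=508.335 V=22457.531

2πR = 2π·12 = 75.398224
per-turn = √(75.398224² + 30.5²) = √(5684.8921 + 930.25) = √6615.1421 = 81.333524
L = 6.25 × 81.333524 = 508.334525
V = π·3.75² × L = 44.178647 × 508.334525 = 22457.531396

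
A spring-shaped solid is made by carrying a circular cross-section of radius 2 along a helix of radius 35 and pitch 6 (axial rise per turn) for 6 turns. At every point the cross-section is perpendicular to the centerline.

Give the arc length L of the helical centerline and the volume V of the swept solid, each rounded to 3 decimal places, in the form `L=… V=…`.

2πR = 2π·35 = 219.911486
per-turn = √(219.911486² + 6²) = √(48361.0616 + 36) = √48397.0616 = 219.993322
L = 6 × 219.993322 = 1319.959930
V = π·2² × L = 12.566371 × 1319.959930 = 16587.105674

L=1319.960 V=16587.106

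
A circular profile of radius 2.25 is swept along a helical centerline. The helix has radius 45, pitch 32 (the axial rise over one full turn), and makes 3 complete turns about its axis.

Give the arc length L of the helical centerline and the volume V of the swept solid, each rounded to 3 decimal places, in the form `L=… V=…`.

2πR = 2π·45 = 282.743339
per-turn = √(282.743339² + 32²) = √(79943.7956 + 1024) = √80967.7956 = 284.548407
L = 3 × 284.548407 = 853.645220
V = π·2.25² × L = 15.904313 × 853.645220 = 13576.640599

L=853.645 V=13576.641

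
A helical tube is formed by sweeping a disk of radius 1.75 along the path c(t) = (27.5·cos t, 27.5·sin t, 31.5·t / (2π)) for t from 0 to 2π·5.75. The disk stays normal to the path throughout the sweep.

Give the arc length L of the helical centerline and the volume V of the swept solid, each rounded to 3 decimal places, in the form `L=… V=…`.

L=1009.904 V=9716.412

2πR = 2π·27.5 = 172.787596
per-turn = √(172.787596² + 31.5²) = √(29855.5533 + 992.25) = √30847.8033 = 175.635427
L = 5.75 × 175.635427 = 1009.903707
V = π·1.75² × L = 9.621128 × 1009.903707 = 9716.412328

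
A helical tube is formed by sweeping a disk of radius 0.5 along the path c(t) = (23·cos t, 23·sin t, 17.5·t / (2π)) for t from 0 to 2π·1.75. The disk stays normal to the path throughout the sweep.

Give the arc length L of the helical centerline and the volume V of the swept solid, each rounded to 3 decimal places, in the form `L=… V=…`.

L=254.746 V=200.077

2πR = 2π·23 = 144.513262
per-turn = √(144.513262² + 17.5²) = √(20884.0829 + 306.25) = √21190.3329 = 145.568997
L = 1.75 × 145.568997 = 254.745745
V = π·0.5² × L = 0.785398 × 254.745745 = 200.076840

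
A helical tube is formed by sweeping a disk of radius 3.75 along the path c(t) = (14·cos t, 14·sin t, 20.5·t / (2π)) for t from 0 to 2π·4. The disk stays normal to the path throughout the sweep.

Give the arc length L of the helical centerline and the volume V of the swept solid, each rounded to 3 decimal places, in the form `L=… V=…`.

2πR = 2π·14 = 87.964594
per-turn = √(87.964594² + 20.5²) = √(7737.7699 + 420.25) = √8158.0199 = 90.321757
L = 4 × 90.321757 = 361.287029
V = π·3.75² × L = 44.178647 × 361.287029 = 15961.172026

L=361.287 V=15961.172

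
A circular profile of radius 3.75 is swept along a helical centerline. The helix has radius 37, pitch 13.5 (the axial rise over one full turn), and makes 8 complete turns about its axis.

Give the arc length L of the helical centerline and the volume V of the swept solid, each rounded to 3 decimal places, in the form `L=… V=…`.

2πR = 2π·37 = 232.477856
per-turn = √(232.477856² + 13.5²) = √(54045.9537 + 182.25) = √54228.2037 = 232.869499
L = 8 × 232.869499 = 1862.955994
V = π·3.75² × L = 44.178647 × 1862.955994 = 82302.874675

L=1862.956 V=82302.875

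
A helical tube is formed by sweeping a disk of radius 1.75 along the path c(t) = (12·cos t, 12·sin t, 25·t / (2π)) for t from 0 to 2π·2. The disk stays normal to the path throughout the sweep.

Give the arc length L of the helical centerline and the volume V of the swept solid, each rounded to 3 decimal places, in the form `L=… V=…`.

2πR = 2π·12 = 75.398224
per-turn = √(75.398224² + 25²) = √(5684.8921 + 625) = √6309.8921 = 79.434829
L = 2 × 79.434829 = 158.869659
V = π·1.75² × L = 9.621128 × 158.869659 = 1528.505245

L=158.870 V=1528.505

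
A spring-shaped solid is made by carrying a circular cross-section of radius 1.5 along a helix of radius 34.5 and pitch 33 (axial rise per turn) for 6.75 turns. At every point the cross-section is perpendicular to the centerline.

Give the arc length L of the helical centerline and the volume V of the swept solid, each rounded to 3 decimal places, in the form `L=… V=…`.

L=1480.055 V=10461.891

2πR = 2π·34.5 = 216.769893
per-turn = √(216.769893² + 33²) = √(46989.1866 + 1089) = √48078.1866 = 219.267386
L = 6.75 × 219.267386 = 1480.054855
V = π·1.5² × L = 7.068583 × 1480.054855 = 10461.891286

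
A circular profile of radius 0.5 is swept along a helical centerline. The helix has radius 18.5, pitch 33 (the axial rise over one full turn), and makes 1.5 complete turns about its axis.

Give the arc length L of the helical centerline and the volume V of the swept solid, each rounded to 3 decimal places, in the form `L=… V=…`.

2πR = 2π·18.5 = 116.238928
per-turn = √(116.238928² + 33²) = √(13511.4884 + 1089) = √14600.4884 = 120.832481
L = 1.5 × 120.832481 = 181.248721
V = π·0.5² × L = 0.785398 × 181.248721 = 142.352413

L=181.249 V=142.352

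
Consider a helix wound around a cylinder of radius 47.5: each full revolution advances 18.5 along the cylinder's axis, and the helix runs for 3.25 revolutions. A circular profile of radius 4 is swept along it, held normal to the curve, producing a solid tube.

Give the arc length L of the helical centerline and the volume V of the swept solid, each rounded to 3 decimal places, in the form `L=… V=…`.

2πR = 2π·47.5 = 298.451302
per-turn = √(298.451302² + 18.5²) = √(89073.1797 + 342.25) = √89415.4297 = 299.024129
L = 3.25 × 299.024129 = 971.828419
V = π·4² × L = 50.265482 × 971.828419 = 48849.424358

L=971.828 V=48849.424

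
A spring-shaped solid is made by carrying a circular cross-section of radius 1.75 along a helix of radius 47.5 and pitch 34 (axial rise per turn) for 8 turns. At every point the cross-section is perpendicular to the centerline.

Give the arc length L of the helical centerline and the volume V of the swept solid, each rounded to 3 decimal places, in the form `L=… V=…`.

L=2403.054 V=23120.087

2πR = 2π·47.5 = 298.451302
per-turn = √(298.451302² + 34²) = √(89073.1797 + 1156) = √90229.1797 = 300.381723
L = 8 × 300.381723 = 2403.053787
V = π·1.75² × L = 9.621128 × 2403.053787 = 23120.086876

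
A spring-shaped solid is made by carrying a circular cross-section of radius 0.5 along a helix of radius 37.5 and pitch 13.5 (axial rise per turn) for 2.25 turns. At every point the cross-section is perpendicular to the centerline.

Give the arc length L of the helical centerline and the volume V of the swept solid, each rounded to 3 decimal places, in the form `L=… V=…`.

L=531.013 V=417.057

2πR = 2π·37.5 = 235.619449
per-turn = √(235.619449² + 13.5²) = √(55516.5248 + 182.25) = √55698.7748 = 236.005879
L = 2.25 × 236.005879 = 531.013227
V = π·0.5² × L = 0.785398 × 531.013227 = 417.056813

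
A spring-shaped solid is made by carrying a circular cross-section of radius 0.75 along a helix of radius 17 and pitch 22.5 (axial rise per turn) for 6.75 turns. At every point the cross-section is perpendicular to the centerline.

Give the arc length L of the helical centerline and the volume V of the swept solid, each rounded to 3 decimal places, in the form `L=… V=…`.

L=736.818 V=1302.065

2πR = 2π·17 = 106.814150
per-turn = √(106.814150² + 22.5²) = √(11409.2627 + 506.25) = √11915.5127 = 109.158200
L = 6.75 × 109.158200 = 736.817852
V = π·0.75² × L = 1.767146 × 736.817852 = 1302.064622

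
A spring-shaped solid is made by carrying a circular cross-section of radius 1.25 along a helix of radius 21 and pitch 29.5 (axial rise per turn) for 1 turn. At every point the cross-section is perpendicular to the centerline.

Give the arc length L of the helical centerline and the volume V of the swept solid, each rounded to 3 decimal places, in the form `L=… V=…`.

L=135.204 V=663.683

2πR = 2π·21 = 131.946891
per-turn = √(131.946891² + 29.5²) = √(17409.9822 + 870.25) = √18280.2322 = 135.204409
L = 1 × 135.204409 = 135.204409
V = π·1.25² × L = 4.908739 × 135.204409 = 663.683090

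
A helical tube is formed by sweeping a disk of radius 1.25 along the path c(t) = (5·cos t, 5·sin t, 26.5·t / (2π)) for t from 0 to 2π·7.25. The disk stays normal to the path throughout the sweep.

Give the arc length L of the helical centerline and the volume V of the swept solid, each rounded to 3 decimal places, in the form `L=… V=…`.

L=297.975 V=1462.682

2πR = 2π·5 = 31.415927
per-turn = √(31.415927² + 26.5²) = √(986.9604 + 702.25) = √1689.2104 = 41.100005
L = 7.25 × 41.100005 = 297.975039
V = π·1.25² × L = 4.908739 × 297.975039 = 1462.681551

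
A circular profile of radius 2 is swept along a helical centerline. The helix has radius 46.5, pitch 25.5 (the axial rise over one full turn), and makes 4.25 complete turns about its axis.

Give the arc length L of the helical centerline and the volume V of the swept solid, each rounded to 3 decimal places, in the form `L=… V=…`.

L=1246.435 V=15663.163

2πR = 2π·46.5 = 292.168117
per-turn = √(292.168117² + 25.5²) = √(85362.2085 + 650.25) = √86012.4585 = 293.278807
L = 4.25 × 293.278807 = 1246.434929
V = π·2² × L = 12.566371 × 1246.434929 = 15663.163258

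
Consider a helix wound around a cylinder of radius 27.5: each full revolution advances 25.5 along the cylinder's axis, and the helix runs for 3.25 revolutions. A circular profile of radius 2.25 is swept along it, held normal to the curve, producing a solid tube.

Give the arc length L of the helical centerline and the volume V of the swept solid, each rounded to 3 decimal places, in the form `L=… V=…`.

2πR = 2π·27.5 = 172.787596
per-turn = √(172.787596² + 25.5²) = √(29855.5533 + 650.25) = √30505.8033 = 174.659106
L = 3.25 × 174.659106 = 567.642095
V = π·2.25² × L = 15.904313 × 567.642095 = 9027.957435

L=567.642 V=9027.957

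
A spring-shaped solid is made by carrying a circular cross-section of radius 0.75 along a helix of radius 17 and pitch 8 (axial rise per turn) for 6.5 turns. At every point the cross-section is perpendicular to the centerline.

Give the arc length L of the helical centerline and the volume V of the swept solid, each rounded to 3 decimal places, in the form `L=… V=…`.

L=696.237 V=1230.352

2πR = 2π·17 = 106.814150
per-turn = √(106.814150² + 8²) = √(11409.2627 + 64) = √11473.2627 = 107.113317
L = 6.5 × 107.113317 = 696.236561
V = π·0.75² × L = 1.767146 × 696.236561 = 1230.351561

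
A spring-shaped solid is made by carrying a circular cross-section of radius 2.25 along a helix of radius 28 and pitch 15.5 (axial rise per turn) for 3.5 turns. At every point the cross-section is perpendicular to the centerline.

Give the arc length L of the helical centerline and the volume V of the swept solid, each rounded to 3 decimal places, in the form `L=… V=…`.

L=618.137 V=9831.050

2πR = 2π·28 = 175.929189
per-turn = √(175.929189² + 15.5²) = √(30951.0794 + 240.25) = √31191.3294 = 176.610672
L = 3.5 × 176.610672 = 618.137351
V = π·2.25² × L = 15.904313 × 618.137351 = 9831.049795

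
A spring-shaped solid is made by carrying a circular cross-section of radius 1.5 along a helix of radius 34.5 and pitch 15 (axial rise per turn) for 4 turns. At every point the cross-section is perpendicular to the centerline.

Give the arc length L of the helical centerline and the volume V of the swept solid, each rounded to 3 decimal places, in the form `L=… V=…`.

2πR = 2π·34.5 = 216.769893
per-turn = √(216.769893² + 15²) = √(46989.1866 + 225) = √47214.1866 = 217.288257
L = 4 × 217.288257 = 869.153027
V = π·1.5² × L = 7.068583 × 869.153027 = 6143.680722

L=869.153 V=6143.681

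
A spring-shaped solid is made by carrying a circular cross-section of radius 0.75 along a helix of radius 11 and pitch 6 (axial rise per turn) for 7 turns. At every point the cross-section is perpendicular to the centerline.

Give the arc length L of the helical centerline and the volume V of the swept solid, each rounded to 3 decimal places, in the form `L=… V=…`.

2πR = 2π·11 = 69.115038
per-turn = √(69.115038² + 6²) = √(4776.8885 + 36) = √4812.8885 = 69.374985
L = 7 × 69.374985 = 485.624894
V = π·0.75² × L = 1.767146 × 485.624894 = 858.170025

L=485.625 V=858.170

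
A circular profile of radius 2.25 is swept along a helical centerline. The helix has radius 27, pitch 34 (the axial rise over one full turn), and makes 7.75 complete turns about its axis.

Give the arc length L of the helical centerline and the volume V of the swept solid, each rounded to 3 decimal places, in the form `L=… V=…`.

2πR = 2π·27 = 169.646003
per-turn = √(169.646003² + 34²) = √(28779.7664 + 1156) = √29935.7664 = 173.019555
L = 7.75 × 173.019555 = 1340.901552
V = π·2.25² × L = 15.904313 × 1340.901552 = 21326.117724

L=1340.902 V=21326.118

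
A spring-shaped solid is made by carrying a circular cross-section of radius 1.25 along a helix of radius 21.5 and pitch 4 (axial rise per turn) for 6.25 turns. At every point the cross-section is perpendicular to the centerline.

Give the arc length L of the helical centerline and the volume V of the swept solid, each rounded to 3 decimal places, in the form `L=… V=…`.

L=844.673 V=4146.279

2πR = 2π·21.5 = 135.088484
per-turn = √(135.088484² + 4²) = √(18248.8985 + 16) = √18264.8985 = 135.147692
L = 6.25 × 135.147692 = 844.673072
V = π·1.25² × L = 4.908739 × 844.673072 = 4146.279248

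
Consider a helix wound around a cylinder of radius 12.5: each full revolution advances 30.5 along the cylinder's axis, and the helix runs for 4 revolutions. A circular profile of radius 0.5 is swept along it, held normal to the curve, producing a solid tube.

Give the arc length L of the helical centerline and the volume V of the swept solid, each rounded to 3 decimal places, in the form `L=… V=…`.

L=337.016 V=264.692

2πR = 2π·12.5 = 78.539816
per-turn = √(78.539816² + 30.5²) = √(6168.5028 + 930.25) = √7098.7528 = 84.254096
L = 4 × 84.254096 = 337.016385
V = π·0.5² × L = 0.785398 × 337.016385 = 264.692050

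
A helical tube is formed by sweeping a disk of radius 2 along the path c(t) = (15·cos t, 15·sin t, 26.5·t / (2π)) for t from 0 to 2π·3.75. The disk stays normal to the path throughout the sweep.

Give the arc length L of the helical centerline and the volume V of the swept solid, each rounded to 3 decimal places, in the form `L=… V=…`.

2πR = 2π·15 = 94.247780
per-turn = √(94.247780² + 26.5²) = √(8882.6440 + 702.25) = √9584.8940 = 97.902472
L = 3.75 × 97.902472 = 367.134269
V = π·2² × L = 12.566371 × 367.134269 = 4613.545287

L=367.134 V=4613.545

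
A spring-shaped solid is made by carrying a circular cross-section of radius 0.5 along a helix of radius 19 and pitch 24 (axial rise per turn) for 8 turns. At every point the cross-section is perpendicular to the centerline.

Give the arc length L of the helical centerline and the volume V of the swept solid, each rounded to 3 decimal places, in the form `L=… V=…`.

2πR = 2π·19 = 119.380521
per-turn = √(119.380521² + 24²) = √(14251.7088 + 576) = √14827.7088 = 121.769080
L = 8 × 121.769080 = 974.152637
V = π·0.5² × L = 0.785398 × 974.152637 = 765.097692

L=974.153 V=765.098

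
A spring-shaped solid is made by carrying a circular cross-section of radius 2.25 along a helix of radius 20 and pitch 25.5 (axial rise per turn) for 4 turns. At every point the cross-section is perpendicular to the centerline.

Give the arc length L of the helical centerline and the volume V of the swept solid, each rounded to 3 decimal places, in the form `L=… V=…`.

L=512.899 V=8157.314

2πR = 2π·20 = 125.663706
per-turn = √(125.663706² + 25.5²) = √(15791.3670 + 650.25) = √16441.6170 = 128.224869
L = 4 × 128.224869 = 512.899476
V = π·2.25² × L = 15.904313 × 512.899476 = 8157.313709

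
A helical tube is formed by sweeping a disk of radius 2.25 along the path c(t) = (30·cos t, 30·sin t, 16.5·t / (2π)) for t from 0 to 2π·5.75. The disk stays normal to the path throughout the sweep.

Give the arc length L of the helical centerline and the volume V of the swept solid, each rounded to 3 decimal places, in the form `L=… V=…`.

L=1087.994 V=17303.797

2πR = 2π·30 = 188.495559
per-turn = √(188.495559² + 16.5²) = √(35530.5758 + 272.25) = √35802.8258 = 189.216347
L = 5.75 × 189.216347 = 1087.993993
V = π·2.25² × L = 15.904313 × 1087.993993 = 17303.796804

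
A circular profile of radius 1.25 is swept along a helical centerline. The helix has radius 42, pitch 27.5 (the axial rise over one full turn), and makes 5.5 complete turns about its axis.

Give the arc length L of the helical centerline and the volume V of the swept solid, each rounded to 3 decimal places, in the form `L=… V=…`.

L=1459.275 V=7163.201

2πR = 2π·42 = 263.893783
per-turn = √(263.893783² + 27.5²) = √(69639.9287 + 756.25) = √70396.1787 = 265.322782
L = 5.5 × 265.322782 = 1459.275301
V = π·1.25² × L = 4.908739 × 1459.275301 = 7163.200883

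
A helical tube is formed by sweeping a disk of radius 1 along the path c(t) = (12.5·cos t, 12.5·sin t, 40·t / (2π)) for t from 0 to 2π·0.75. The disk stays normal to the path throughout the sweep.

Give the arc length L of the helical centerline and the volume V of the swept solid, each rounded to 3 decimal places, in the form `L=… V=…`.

L=66.104 V=207.673

2πR = 2π·12.5 = 78.539816
per-turn = √(78.539816² + 40²) = √(6168.5028 + 1600) = √7768.5028 = 88.139110
L = 0.75 × 88.139110 = 66.104333
V = π·1² × L = 3.141593 × 66.104333 = 207.672886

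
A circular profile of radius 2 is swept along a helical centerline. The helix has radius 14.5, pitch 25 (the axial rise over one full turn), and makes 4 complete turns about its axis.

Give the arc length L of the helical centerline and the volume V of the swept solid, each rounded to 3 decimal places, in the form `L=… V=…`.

2πR = 2π·14.5 = 91.106187
per-turn = √(91.106187² + 25²) = √(8300.3373 + 625) = √8925.3373 = 94.474003
L = 4 × 94.474003 = 377.896013
V = π·2² × L = 12.566371 × 377.896013 = 4748.781356

L=377.896 V=4748.781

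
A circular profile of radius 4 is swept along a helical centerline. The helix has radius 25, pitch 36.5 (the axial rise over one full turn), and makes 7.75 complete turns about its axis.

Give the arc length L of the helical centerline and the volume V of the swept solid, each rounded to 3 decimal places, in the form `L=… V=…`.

L=1249.800 V=62821.820

2πR = 2π·25 = 157.079633
per-turn = √(157.079633² + 36.5²) = √(24674.0110 + 1332.25) = √26006.2610 = 161.264568
L = 7.75 × 161.264568 = 1249.800405
V = π·4² × L = 50.265482 × 1249.800405 = 62821.820315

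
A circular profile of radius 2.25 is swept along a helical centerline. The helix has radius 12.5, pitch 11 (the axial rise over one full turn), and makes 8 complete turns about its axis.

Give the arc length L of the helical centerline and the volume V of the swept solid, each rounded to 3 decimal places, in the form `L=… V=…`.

L=634.451 V=10090.508

2πR = 2π·12.5 = 78.539816
per-turn = √(78.539816² + 11²) = √(6168.5028 + 121) = √6289.5028 = 79.306385
L = 8 × 79.306385 = 634.451082
V = π·2.25² × L = 15.904313 × 634.451082 = 10090.508477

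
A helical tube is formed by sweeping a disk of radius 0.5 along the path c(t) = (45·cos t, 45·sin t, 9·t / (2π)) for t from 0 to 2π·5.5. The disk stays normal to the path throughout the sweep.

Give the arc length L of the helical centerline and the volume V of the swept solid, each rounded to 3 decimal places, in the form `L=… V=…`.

L=1555.876 V=1221.982

2πR = 2π·45 = 282.743339
per-turn = √(282.743339² + 9²) = √(79943.7956 + 81) = √80024.7956 = 282.886542
L = 5.5 × 282.886542 = 1555.875981
V = π·0.5² × L = 0.785398 × 1555.875981 = 1221.982138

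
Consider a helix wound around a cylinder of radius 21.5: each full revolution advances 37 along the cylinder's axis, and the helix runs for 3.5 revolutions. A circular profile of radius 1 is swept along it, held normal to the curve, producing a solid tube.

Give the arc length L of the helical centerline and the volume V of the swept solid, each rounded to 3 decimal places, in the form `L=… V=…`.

2πR = 2π·21.5 = 135.088484
per-turn = √(135.088484² + 37²) = √(18248.8985 + 1369) = √19617.8985 = 140.063909
L = 3.5 × 140.063909 = 490.223681
V = π·1² × L = 3.141593 × 490.223681 = 1540.083114

L=490.224 V=1540.083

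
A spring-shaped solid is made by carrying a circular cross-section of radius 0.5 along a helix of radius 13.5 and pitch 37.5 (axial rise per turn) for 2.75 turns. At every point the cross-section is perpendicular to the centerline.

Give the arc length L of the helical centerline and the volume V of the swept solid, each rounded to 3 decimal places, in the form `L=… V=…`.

2πR = 2π·13.5 = 84.823002
per-turn = √(84.823002² + 37.5²) = √(7194.9416 + 1406.25) = √8601.1916 = 92.742609
L = 2.75 × 92.742609 = 255.042176
V = π·0.5² × L = 0.785398 × 255.042176 = 200.309657

L=255.042 V=200.310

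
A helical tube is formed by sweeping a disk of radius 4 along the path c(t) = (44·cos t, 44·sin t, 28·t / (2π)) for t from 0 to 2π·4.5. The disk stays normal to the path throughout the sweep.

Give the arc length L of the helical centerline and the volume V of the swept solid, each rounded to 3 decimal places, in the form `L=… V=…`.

2πR = 2π·44 = 276.460154
per-turn = √(276.460154² + 28²) = √(76430.2165 + 784) = √77214.2165 = 277.874462
L = 4.5 × 277.874462 = 1250.435078
V = π·4² × L = 50.265482 × 1250.435078 = 62853.722467

L=1250.435 V=62853.722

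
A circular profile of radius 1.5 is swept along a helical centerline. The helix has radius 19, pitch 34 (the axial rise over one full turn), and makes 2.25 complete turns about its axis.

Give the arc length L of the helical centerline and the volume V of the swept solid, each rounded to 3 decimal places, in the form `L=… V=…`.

2πR = 2π·19 = 119.380521
per-turn = √(119.380521² + 34²) = √(14251.7088 + 1156) = √15407.7088 = 124.127792
L = 2.25 × 124.127792 = 279.287532
V = π·1.5² × L = 7.068583 × 279.287532 = 1974.167233

L=279.288 V=1974.167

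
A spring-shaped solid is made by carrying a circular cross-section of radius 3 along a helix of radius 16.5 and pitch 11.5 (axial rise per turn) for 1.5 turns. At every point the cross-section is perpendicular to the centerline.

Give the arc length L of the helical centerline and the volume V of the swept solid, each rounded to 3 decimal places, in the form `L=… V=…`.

2πR = 2π·16.5 = 103.672558
per-turn = √(103.672558² + 11.5²) = √(10747.9992 + 132.25) = √10880.2492 = 104.308433
L = 1.5 × 104.308433 = 156.462649
V = π·3² × L = 28.274334 × 156.462649 = 4423.877192

L=156.463 V=4423.877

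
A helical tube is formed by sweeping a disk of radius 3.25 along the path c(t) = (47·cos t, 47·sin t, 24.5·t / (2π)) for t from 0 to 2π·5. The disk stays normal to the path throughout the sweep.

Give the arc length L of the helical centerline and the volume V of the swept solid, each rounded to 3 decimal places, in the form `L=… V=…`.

2πR = 2π·47 = 295.309709
per-turn = √(295.309709² + 24.5²) = √(87207.8245 + 600.25) = √87808.0745 = 296.324273
L = 5 × 296.324273 = 1481.621363
V = π·3.25² × L = 33.183072 × 1481.621363 = 49164.748951

L=1481.621 V=49164.749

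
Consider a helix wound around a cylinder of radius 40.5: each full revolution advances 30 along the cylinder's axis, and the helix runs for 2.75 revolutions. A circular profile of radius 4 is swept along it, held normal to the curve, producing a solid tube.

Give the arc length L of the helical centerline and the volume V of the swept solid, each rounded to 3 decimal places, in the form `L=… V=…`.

L=704.636 V=35418.871

2πR = 2π·40.5 = 254.469005
per-turn = √(254.469005² + 30²) = √(64754.4745 + 900) = √65654.4745 = 256.231291
L = 2.75 × 256.231291 = 704.636050
V = π·4² × L = 50.265482 × 704.636050 = 35418.871019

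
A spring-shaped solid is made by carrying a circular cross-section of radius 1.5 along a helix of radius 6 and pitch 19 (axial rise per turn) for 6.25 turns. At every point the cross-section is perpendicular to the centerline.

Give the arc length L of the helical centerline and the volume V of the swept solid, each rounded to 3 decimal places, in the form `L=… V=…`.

L=263.852 V=1865.063

2πR = 2π·6 = 37.699112
per-turn = √(37.699112² + 19²) = √(1421.2230 + 361) = √1782.2230 = 42.216383
L = 6.25 × 42.216383 = 263.852397
V = π·1.5² × L = 7.068583 × 263.852397 = 1865.062690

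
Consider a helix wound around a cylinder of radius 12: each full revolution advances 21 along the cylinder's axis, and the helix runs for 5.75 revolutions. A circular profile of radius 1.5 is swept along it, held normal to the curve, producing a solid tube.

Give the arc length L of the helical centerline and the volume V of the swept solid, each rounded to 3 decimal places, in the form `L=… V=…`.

2πR = 2π·12 = 75.398224
per-turn = √(75.398224² + 21²) = √(5684.8921 + 441) = √6125.8921 = 78.268079
L = 5.75 × 78.268079 = 450.041452
V = π·1.5² × L = 7.068583 × 450.041452 = 3181.155570

L=450.041 V=3181.156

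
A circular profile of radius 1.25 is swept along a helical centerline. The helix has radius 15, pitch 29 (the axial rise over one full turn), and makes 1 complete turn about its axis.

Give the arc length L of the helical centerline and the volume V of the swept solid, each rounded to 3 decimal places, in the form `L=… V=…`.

L=98.609 V=484.044

2πR = 2π·15 = 94.247780
per-turn = √(94.247780² + 29²) = √(8882.6440 + 841) = √9723.6440 = 98.608539
L = 1 × 98.608539 = 98.608539
V = π·1.25² × L = 4.908739 × 98.608539 = 484.043534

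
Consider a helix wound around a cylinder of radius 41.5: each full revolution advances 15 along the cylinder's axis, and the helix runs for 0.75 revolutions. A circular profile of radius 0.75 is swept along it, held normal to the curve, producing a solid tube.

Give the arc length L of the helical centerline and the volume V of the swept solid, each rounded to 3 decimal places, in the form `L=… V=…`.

2πR = 2π·41.5 = 260.752190
per-turn = √(260.752190² + 15²) = √(67991.7047 + 225) = √68216.7047 = 261.183278
L = 0.75 × 261.183278 = 195.887459
V = π·0.75² × L = 1.767146 × 195.887459 = 346.161713

L=195.887 V=346.162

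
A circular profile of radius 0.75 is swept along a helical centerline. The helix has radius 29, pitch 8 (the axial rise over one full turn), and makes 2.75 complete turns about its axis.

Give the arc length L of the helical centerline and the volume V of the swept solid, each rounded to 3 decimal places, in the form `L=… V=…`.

2πR = 2π·29 = 182.212374
per-turn = √(182.212374² + 8²) = √(33201.3492 + 64) = √33265.3492 = 182.387909
L = 2.75 × 182.387909 = 501.566749
V = π·0.75² × L = 1.767146 × 501.566749 = 886.341607

L=501.567 V=886.342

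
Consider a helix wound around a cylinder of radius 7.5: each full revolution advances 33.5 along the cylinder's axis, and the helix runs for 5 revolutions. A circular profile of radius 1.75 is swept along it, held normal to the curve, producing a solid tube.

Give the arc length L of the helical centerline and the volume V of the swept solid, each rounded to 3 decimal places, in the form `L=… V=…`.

L=289.090 V=2781.368

2πR = 2π·7.5 = 47.123890
per-turn = √(47.123890² + 33.5²) = √(2220.6610 + 1122.25) = √3342.9110 = 57.817912
L = 5 × 57.817912 = 289.089562
V = π·1.75² × L = 9.621128 × 289.089562 = 2781.367534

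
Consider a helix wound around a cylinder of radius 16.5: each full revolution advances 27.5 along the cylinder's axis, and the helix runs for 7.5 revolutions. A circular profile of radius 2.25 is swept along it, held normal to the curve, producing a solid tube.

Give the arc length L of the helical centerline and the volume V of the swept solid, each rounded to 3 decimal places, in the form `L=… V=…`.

L=804.434 V=12793.970

2πR = 2π·16.5 = 103.672558
per-turn = √(103.672558² + 27.5²) = √(10747.9992 + 756.25) = √11504.2492 = 107.257863
L = 7.5 × 107.257863 = 804.433973
V = π·2.25² × L = 15.904313 × 804.433973 = 12793.969542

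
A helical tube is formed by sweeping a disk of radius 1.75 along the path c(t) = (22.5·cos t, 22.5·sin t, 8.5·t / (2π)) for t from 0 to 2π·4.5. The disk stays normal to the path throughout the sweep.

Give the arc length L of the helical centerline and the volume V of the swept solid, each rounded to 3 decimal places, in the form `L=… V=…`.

2πR = 2π·22.5 = 141.371669
per-turn = √(141.371669² + 8.5²) = √(19985.9489 + 72.25) = √20058.1989 = 141.626971
L = 4.5 × 141.626971 = 637.321369
V = π·1.75² × L = 9.621128 × 637.321369 = 6131.750155

L=637.321 V=6131.750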